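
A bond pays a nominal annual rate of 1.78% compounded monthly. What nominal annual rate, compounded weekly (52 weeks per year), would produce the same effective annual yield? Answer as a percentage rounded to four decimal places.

1.7790%

EAR = (1 + 0.0178/12)^12 − 1 = 0.017946.
Solve (1 + r/52)^52 = 1.017946: r/52 = 1.017946^(1/52) − 1 = 0.000342, so r = 0.017790 = 1.7790%.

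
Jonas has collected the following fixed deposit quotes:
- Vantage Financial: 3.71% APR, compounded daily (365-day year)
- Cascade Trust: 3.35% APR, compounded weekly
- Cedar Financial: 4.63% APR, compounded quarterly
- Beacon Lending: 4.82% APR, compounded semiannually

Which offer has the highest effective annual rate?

Beacon Lending

Vantage Financial: (1 + 0.0371/365)^365 − 1 = 3.779%
Cascade Trust: (1 + 0.0335/52)^52 − 1 = 3.406%
Cedar Financial: (1 + 0.0463/4)^4 − 1 = 4.711%
Beacon Lending: (1 + 0.0482/2)^2 − 1 = 4.878%
The highest effective annual rate is Beacon Lending at 4.878%.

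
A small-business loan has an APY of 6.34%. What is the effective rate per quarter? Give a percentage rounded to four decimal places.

1.5487%

The per-quarter rate i satisfies (1 + i)^4 = 1 + 0.0634.
i = 1.0634^(1/4) − 1 = 0.0154865 = 1.5487%.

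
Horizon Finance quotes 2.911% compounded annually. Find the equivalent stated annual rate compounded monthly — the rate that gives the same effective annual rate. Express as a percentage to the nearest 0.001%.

2.873%

Compounded annually, EAR = nominal = 0.029110.
Solve (1 + r/12)^12 = 1.029110: r/12 = 1.029110^(1/12) − 1 = 0.002394, so r = 0.028729 = 2.873%.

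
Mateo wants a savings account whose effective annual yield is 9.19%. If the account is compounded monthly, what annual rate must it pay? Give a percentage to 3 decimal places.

(1 + r/12)^12 − 1 = 0.0919, so 1 + r/12 = 1.0919^(1/12).
r/12 = 0.007354, so r = 0.088242 = 8.824%.

8.824%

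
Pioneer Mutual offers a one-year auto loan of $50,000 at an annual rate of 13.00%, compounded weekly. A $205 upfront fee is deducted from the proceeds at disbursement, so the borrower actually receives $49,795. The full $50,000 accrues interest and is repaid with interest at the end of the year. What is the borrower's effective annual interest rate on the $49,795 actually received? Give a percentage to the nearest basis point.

14.33%

Amount owed after one year: 50,000 × (1 + 0.1300/52)^52 = 50,000 × 1.138644 = $56,932.18.
Effective rate on net proceeds: 56,932.18 / 49,795 − 1 = 0.143331 = 14.33%.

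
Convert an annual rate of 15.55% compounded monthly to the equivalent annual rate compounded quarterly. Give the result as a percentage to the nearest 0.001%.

15.752%

EAR = (1 + 0.1555/12)^12 − 1 = 0.167076.
Solve (1 + r/4)^4 = 1.167076: r/4 = 1.167076^(1/4) − 1 = 0.039381, so r = 0.157524 = 15.752%.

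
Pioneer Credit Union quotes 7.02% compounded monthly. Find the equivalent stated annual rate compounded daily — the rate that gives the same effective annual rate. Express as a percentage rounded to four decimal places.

7.0002%

EAR = (1 + 0.0702/12)^12 − 1 = 0.072503.
Solve (1 + r/365)^365 = 1.072503: r/365 = 1.072503^(1/365) − 1 = 0.000192, so r = 0.070002 = 7.0002%.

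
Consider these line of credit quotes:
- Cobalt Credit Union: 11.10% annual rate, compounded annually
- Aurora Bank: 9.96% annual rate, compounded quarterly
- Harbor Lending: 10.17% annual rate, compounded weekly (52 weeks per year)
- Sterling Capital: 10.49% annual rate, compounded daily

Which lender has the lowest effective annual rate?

Aurora Bank

Cobalt Credit Union: compounded annually, EAR = 11.100%
Aurora Bank: (1 + 0.0996/4)^4 − 1 = 10.338%
Harbor Lending: (1 + 0.1017/52)^52 − 1 = 10.694%
Sterling Capital: (1 + 0.1049/365)^365 − 1 = 11.058%
The lowest effective annual rate is Aurora Bank at 10.338%.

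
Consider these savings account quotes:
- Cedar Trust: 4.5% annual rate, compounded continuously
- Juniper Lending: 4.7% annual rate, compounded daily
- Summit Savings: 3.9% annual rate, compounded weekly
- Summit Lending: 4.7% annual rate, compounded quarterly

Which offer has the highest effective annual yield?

Juniper Lending

Cedar Trust: e^0.045 − 1 = 4.603%
Juniper Lending: (1 + 0.047/365)^365 − 1 = 4.812%
Summit Savings: (1 + 0.039/52)^52 − 1 = 3.976%
Summit Lending: (1 + 0.047/4)^4 − 1 = 4.783%
The highest effective annual rate is Juniper Lending at 4.812%.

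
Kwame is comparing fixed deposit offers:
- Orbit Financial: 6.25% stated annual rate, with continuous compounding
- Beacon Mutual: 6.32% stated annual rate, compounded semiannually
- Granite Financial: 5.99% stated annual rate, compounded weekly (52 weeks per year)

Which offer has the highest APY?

Orbit Financial: e^0.0625 − 1 = 6.449%
Beacon Mutual: (1 + 0.0632/2)^2 − 1 = 6.420%
Granite Financial: (1 + 0.0599/52)^52 − 1 = 6.169%
The highest effective annual rate is Orbit Financial at 6.449%.

Orbit Financial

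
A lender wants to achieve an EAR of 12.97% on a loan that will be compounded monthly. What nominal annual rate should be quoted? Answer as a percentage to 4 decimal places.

(1 + r/12)^12 − 1 = 0.1297, so 1 + r/12 = 1.1297^(1/12).
r/12 = 0.010214, so r = 0.122574 = 12.2574%.

12.2574%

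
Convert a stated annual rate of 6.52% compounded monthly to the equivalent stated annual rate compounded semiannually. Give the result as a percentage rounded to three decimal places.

EAR = (1 + 0.0652/12)^12 − 1 = 0.067184.
Solve (1 + r/2)^2 = 1.067184: r/2 = 1.067184^(1/2) − 1 = 0.033046, so r = 0.066092 = 6.609%.

6.609%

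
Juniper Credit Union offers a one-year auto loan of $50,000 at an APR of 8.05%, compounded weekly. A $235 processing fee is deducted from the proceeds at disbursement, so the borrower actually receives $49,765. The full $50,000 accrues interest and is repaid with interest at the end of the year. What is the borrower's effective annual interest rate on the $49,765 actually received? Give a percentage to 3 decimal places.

Amount owed after one year: 50,000 × (1 + 0.0805/52)^52 = 50,000 × 1.083761 = $54,188.07.
Effective rate on net proceeds: 54,188.07 / 49,765 − 1 = 0.088879 = 8.888%.

8.888%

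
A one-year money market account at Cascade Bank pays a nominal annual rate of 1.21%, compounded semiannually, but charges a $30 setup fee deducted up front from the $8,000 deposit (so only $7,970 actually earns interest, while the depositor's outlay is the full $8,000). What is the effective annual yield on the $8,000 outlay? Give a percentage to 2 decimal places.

Value after one year: 7,970 × (1 + 0.0121/2)^2 = 7,970 × 1.012137 = $8,066.73.
Effective yield on the $8,000 outlay: 8,066.73 / 8,000 − 1 = 0.008341 = 0.83%.

0.83%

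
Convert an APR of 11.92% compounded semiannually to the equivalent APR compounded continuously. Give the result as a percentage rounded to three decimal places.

EAR = (1 + 0.1192/2)^2 − 1 = 0.122752.
Equivalent continuous rate: r = ln(1 + 0.122752) = 0.115783 = 11.578%.

11.578%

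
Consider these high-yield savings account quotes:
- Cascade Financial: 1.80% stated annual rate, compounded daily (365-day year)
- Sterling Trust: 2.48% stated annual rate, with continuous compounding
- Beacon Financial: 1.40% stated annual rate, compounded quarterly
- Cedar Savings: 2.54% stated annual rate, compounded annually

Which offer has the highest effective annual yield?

Cedar Savings

Cascade Financial: (1 + 0.0180/365)^365 − 1 = 1.816%
Sterling Trust: e^0.0248 − 1 = 2.511%
Beacon Financial: (1 + 0.0140/4)^4 − 1 = 1.407%
Cedar Savings: compounded annually, EAR = 2.540%
The highest effective annual rate is Cedar Savings at 2.540%.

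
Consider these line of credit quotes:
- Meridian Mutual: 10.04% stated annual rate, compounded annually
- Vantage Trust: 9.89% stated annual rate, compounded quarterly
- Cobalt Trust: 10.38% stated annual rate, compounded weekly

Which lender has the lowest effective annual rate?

Meridian Mutual: compounded annually, EAR = 10.040%
Vantage Trust: (1 + 0.0989/4)^4 − 1 = 10.263%
Cobalt Trust: (1 + 0.1038/52)^52 − 1 = 10.926%
The lowest effective annual rate is Meridian Mutual at 10.040%.

Meridian Mutual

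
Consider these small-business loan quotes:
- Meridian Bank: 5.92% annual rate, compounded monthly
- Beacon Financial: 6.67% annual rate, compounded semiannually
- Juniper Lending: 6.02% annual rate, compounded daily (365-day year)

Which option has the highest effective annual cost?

Beacon Financial

Meridian Bank: (1 + 0.0592/12)^12 − 1 = 6.083%
Beacon Financial: (1 + 0.0667/2)^2 − 1 = 6.781%
Juniper Lending: (1 + 0.0602/365)^365 − 1 = 6.204%
The highest effective annual rate is Beacon Financial at 6.781%.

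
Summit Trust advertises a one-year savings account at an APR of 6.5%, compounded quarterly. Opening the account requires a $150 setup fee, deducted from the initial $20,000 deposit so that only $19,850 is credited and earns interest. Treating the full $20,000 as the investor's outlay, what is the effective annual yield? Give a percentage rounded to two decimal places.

Value after one year: 19,850 × (1 + 0.065/4)^4 = 19,850 × 1.066602 = $21,172.04.
Effective yield on the $20,000 outlay: 21,172.04 / 20,000 − 1 = 0.058602 = 5.86%.

5.86%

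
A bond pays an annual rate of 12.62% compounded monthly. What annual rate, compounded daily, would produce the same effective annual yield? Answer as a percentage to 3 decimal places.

12.556%

EAR = (1 + 0.1262/12)^12 − 1 = 0.133762.
Solve (1 + r/365)^365 = 1.133762: r/365 = 1.133762^(1/365) − 1 = 0.000344, so r = 0.125563 = 12.556%.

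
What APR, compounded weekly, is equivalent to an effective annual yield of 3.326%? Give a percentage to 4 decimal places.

3.2729%

(1 + r/52)^52 − 1 = 0.03326, so 1 + r/52 = 1.03326^(1/52).
r/52 = 0.000629, so r = 0.032729 = 3.2729%.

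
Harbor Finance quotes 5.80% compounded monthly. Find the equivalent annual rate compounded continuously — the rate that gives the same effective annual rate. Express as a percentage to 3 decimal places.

5.786%

EAR = (1 + 0.0580/12)^12 − 1 = 0.059567.
Equivalent continuous rate: r = ln(1 + 0.059567) = 0.057860 = 5.786%.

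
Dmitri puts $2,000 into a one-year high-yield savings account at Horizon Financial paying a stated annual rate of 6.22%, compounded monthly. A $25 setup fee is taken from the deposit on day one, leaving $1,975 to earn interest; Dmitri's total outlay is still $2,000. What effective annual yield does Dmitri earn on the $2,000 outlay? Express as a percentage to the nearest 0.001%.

5.070%

Value after one year: 1,975 × (1 + 0.0622/12)^12 = 1,975 × 1.064004 = $2,101.41.
Effective yield on the $2,000 outlay: 2,101.41 / 2,000 − 1 = 0.050704 = 5.070%.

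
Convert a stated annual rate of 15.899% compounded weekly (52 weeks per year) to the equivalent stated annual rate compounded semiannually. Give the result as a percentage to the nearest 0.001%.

EAR = (1 + 0.15899/52)^52 − 1 = 0.172042.
Solve (1 + r/2)^2 = 1.172042: r/2 = 1.172042^(1/2) − 1 = 0.082609, so r = 0.165218 = 16.522%.

16.522%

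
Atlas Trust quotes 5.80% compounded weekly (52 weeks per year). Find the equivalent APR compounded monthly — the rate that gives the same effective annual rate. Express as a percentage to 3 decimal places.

EAR = (1 + 0.0580/52)^52 − 1 = 0.059681.
Solve (1 + r/12)^12 = 1.059681: r/12 = 1.059681^(1/12) − 1 = 0.004842, so r = 0.058108 = 5.811%.

5.811%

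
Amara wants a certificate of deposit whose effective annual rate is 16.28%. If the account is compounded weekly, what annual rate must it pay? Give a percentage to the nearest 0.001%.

15.105%

(1 + r/52)^52 − 1 = 0.1628, so 1 + r/52 = 1.1628^(1/52).
r/52 = 0.002905, so r = 0.151050 = 15.105%.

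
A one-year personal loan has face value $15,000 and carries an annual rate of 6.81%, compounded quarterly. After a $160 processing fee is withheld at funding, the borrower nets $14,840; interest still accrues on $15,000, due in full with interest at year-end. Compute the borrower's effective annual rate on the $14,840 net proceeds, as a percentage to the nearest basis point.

8.14%

Amount owed after one year: 15,000 × (1 + 0.0681/4)^4 = 15,000 × 1.069859 = $16,047.88.
Effective rate on net proceeds: 16,047.88 / 14,840 − 1 = 0.081394 = 8.14%.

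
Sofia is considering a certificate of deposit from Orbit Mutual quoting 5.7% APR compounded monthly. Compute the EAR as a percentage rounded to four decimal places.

EAR = (1 + 0.057/12)^12 − 1.
= 1.058513 − 1 = 5.8513%.

5.8513%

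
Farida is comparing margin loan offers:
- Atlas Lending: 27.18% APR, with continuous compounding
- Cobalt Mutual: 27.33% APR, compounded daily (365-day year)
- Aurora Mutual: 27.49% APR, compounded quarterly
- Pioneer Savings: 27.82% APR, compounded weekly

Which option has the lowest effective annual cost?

Atlas Lending: e^0.2718 − 1 = 31.232%
Cobalt Mutual: (1 + 0.2733/365)^365 − 1 = 31.416%
Aurora Mutual: (1 + 0.2749/4)^4 − 1 = 30.456%
Pioneer Savings: (1 + 0.2782/52)^52 − 1 = 31.977%
The lowest effective annual rate is Aurora Mutual at 30.456%.

Aurora Mutual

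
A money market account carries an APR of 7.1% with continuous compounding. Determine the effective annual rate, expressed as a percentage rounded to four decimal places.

7.3581%

With continuous compounding, EAR = e^0.071 − 1.
e^0.071 = 1.073581, so EAR = 0.073581 = 7.3581%.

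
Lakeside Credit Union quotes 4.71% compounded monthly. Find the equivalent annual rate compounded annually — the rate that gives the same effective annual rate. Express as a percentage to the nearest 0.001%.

4.813%

EAR = (1 + 0.0471/12)^12 − 1 = 0.048130.
Compounded annually, the equivalent nominal rate is the EAR itself: 4.813%.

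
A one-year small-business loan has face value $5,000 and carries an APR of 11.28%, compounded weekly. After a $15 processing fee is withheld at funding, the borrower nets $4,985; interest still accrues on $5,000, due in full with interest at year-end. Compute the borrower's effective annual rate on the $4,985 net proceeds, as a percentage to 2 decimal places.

12.26%

Amount owed after one year: 5,000 × (1 + 0.1128/52)^52 = 5,000 × 1.119271 = $5,596.36.
Effective rate on net proceeds: 5,596.36 / 4,985 − 1 = 0.122639 = 12.26%.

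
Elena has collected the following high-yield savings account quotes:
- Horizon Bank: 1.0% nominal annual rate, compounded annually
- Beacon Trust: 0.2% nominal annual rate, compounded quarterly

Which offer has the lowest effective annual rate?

Beacon Trust

Horizon Bank: compounded annually, EAR = 1.000%
Beacon Trust: (1 + 0.002/4)^4 − 1 = 0.200%
The lowest effective annual rate is Beacon Trust at 0.200%.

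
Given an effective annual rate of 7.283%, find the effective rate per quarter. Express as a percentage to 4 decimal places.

1.7730%

The per-quarter rate i satisfies (1 + i)^4 = 1 + 0.07283.
i = 1.07283^(1/4) − 1 = 0.0177304 = 1.7730%.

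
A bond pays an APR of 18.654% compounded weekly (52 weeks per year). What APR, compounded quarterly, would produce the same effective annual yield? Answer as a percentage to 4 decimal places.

19.0608%

EAR = (1 + 0.18654/52)^52 − 1 = 0.204671.
Solve (1 + r/4)^4 = 1.204671: r/4 = 1.204671^(1/4) − 1 = 0.047652, so r = 0.190608 = 19.0608%.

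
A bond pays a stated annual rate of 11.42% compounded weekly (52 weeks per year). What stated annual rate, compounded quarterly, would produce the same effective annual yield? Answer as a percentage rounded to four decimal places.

11.5717%

EAR = (1 + 0.1142/52)^52 − 1 = 0.120836.
Solve (1 + r/4)^4 = 1.120836: r/4 = 1.120836^(1/4) − 1 = 0.028929, so r = 0.115717 = 11.5717%.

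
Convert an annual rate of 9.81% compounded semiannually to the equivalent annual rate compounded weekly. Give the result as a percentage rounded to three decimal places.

EAR = (1 + 0.0981/2)^2 − 1 = 0.100506.
Solve (1 + r/52)^52 = 1.100506: r/52 = 1.100506^(1/52) − 1 = 0.001843, so r = 0.095858 = 9.586%.

9.586%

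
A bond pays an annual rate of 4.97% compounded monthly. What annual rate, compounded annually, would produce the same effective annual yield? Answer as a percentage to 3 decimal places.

5.085%

EAR = (1 + 0.0497/12)^12 − 1 = 0.050848.
Compounded annually, the equivalent nominal rate is the EAR itself: 5.085%.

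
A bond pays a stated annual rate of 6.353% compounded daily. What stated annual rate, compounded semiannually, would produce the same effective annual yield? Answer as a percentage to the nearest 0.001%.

6.454%

EAR = (1 + 0.06353/365)^365 − 1 = 0.065586.
Solve (1 + r/2)^2 = 1.065586: r/2 = 1.065586^(1/2) − 1 = 0.032272, so r = 0.064544 = 6.454%.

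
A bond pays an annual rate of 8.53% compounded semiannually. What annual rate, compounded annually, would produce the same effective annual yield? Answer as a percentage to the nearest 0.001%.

8.712%

EAR = (1 + 0.0853/2)^2 − 1 = 0.087119.
Compounded annually, the equivalent nominal rate is the EAR itself: 8.712%.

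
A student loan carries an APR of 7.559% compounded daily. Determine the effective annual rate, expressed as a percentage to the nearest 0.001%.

EAR = (1 + 0.07559/365)^365 − 1.
= 1.078512 − 1 = 7.851%.

7.851%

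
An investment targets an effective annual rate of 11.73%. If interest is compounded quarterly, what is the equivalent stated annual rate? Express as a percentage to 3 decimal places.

(1 + r/4)^4 − 1 = 0.1173, so 1 + r/4 = 1.1173^(1/4).
r/4 = 0.028117, so r = 0.112467 = 11.247%.

11.247%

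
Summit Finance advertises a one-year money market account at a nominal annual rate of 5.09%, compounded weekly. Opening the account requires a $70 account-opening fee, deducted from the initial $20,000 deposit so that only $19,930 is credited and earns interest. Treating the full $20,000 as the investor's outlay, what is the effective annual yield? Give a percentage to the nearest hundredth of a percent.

Value after one year: 19,930 × (1 + 0.0509/52)^52 = 19,930 × 1.052191 = $20,970.18.
Effective yield on the $20,000 outlay: 20,970.18 / 20,000 − 1 = 0.048509 = 4.85%.

4.85%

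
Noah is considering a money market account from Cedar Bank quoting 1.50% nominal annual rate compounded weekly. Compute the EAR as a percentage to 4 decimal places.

1.5111%

EAR = (1 + 0.0150/52)^52 − 1.
= (1 + 0.000288)^52 − 1 = 1.015111 − 1 = 1.5111%.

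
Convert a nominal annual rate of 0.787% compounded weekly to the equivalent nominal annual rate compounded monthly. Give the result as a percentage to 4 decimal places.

0.7872%

EAR = (1 + 0.00787/52)^52 − 1 = 0.007900.
Solve (1 + r/12)^12 = 1.007900: r/12 = 1.007900^(1/12) − 1 = 0.000656, so r = 0.007872 = 0.7872%.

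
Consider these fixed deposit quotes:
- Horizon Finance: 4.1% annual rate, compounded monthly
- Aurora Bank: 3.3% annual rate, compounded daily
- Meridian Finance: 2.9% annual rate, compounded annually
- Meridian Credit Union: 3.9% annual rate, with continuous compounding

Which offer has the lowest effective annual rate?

Meridian Finance

Horizon Finance: (1 + 0.041/12)^12 − 1 = 4.178%
Aurora Bank: (1 + 0.033/365)^365 − 1 = 3.355%
Meridian Finance: compounded annually, EAR = 2.900%
Meridian Credit Union: e^0.039 − 1 = 3.977%
The lowest effective annual rate is Meridian Finance at 2.900%.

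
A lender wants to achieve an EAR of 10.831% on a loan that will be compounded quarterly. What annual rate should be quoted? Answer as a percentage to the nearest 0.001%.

10.417%

(1 + r/4)^4 − 1 = 0.10831, so 1 + r/4 = 1.10831^(1/4).
r/4 = 0.026042, so r = 0.104170 = 10.417%.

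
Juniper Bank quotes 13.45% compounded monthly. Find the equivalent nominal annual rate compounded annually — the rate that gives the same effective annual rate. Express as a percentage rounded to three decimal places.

EAR = (1 + 0.1345/12)^12 − 1 = 0.143109.
Compounded annually, the equivalent nominal rate is the EAR itself: 14.311%.

14.311%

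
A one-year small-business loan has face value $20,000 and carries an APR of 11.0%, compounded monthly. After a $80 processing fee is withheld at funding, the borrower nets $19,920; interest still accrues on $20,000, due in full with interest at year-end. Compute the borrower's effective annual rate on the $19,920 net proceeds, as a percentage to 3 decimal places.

12.020%

Amount owed after one year: 20,000 × (1 + 0.110/12)^12 = 20,000 × 1.115719 = $22,314.38.
Effective rate on net proceeds: 22,314.38 / 19,920 − 1 = 0.120200 = 12.020%.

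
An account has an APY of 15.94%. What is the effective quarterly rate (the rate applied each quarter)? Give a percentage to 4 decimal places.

3.7668%

The per-quarter rate i satisfies (1 + i)^4 = 1 + 0.1594.
i = 1.1594^(1/4) − 1 = 0.0376678 = 3.7668%.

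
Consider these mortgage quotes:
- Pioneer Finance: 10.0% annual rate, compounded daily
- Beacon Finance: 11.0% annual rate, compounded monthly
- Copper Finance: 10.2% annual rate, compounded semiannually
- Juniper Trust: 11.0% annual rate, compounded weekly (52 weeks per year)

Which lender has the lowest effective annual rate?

Pioneer Finance: (1 + 0.100/365)^365 − 1 = 10.516%
Beacon Finance: (1 + 0.110/12)^12 − 1 = 11.572%
Copper Finance: (1 + 0.102/2)^2 − 1 = 10.460%
Juniper Trust: (1 + 0.110/52)^52 − 1 = 11.615%
The lowest effective annual rate is Copper Finance at 10.460%.

Copper Finance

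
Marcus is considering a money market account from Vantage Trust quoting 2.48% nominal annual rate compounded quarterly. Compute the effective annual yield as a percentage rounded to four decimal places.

2.5032%

EAR = (1 + 0.0248/4)^4 − 1.
= (1 + 0.006200)^4 − 1 = 1.025032 − 1 = 2.5032%.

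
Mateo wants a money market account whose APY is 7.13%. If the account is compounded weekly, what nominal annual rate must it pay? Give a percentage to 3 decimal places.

(1 + r/52)^52 − 1 = 0.0713, so 1 + r/52 = 1.0713^(1/52).
r/52 = 0.001325, so r = 0.068918 = 6.892%.

6.892%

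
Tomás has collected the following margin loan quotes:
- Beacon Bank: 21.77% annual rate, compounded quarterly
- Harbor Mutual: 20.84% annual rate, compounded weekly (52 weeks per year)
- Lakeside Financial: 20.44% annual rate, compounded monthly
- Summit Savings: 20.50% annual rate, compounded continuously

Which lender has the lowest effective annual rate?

Beacon Bank: (1 + 0.2177/4)^4 − 1 = 23.613%
Harbor Mutual: (1 + 0.2084/52)^52 − 1 = 23.119%
Lakeside Financial: (1 + 0.2044/12)^12 − 1 = 22.468%
Summit Savings: e^0.2050 − 1 = 22.753%
The lowest effective annual rate is Lakeside Financial at 22.468%.

Lakeside Financial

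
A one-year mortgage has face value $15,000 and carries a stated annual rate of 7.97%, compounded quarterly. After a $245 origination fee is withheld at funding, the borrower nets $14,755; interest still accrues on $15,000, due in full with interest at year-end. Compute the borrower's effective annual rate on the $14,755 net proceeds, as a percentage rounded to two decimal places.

10.01%

Amount owed after one year: 15,000 × (1 + 0.0797/4)^4 = 15,000 × 1.082114 = $16,231.71.
Effective rate on net proceeds: 16,231.71 / 14,755 − 1 = 0.100082 = 10.01%.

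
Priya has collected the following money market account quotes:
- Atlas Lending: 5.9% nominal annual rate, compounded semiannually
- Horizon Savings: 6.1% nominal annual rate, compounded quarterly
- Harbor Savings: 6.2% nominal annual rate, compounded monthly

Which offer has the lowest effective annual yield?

Atlas Lending: (1 + 0.059/2)^2 − 1 = 5.987%
Horizon Savings: (1 + 0.061/4)^4 − 1 = 6.241%
Harbor Savings: (1 + 0.062/12)^12 − 1 = 6.379%
The lowest effective annual rate is Atlas Lending at 5.987%.

Atlas Lending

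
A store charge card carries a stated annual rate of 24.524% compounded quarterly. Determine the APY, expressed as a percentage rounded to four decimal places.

26.8729%

EAR = (1 + 0.24524/4)^4 − 1.
= (1 + 0.061310)^4 − 1 = 1.268729 − 1 = 26.8729%.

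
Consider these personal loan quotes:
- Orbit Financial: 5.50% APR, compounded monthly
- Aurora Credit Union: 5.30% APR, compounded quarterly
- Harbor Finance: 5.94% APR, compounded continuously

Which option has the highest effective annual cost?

Harbor Finance

Orbit Financial: (1 + 0.0550/12)^12 − 1 = 5.641%
Aurora Credit Union: (1 + 0.0530/4)^4 − 1 = 5.406%
Harbor Finance: e^0.0594 − 1 = 6.120%
The highest effective annual rate is Harbor Finance at 6.120%.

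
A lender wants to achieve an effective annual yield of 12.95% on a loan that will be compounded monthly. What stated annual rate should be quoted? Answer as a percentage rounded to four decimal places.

(1 + r/12)^12 − 1 = 0.1295, so 1 + r/12 = 1.1295^(1/12).
r/12 = 0.010200, so r = 0.122395 = 12.2395%.

12.2395%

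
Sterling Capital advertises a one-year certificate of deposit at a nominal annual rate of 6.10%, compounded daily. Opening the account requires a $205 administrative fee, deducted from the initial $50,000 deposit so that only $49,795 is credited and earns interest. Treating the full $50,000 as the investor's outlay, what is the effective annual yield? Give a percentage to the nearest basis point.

Value after one year: 49,795 × (1 + 0.0610/365)^365 = 49,795 × 1.062893 = $52,926.78.
Effective yield on the $50,000 outlay: 52,926.78 / 50,000 − 1 = 0.058536 = 5.85%.

5.85%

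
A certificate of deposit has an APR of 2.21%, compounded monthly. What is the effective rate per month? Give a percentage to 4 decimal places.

0.1842%

With a nominal annual rate compounded monthly, the periodic rate is the nominal rate divided by 12.
i = 0.0221 / 12 = 0.0018417 = 0.1842%.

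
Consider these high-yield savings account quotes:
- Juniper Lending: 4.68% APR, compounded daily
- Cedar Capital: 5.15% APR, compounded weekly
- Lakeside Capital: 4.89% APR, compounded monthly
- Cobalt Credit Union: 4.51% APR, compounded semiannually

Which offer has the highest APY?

Juniper Lending: (1 + 0.0468/365)^365 − 1 = 4.791%
Cedar Capital: (1 + 0.0515/52)^52 − 1 = 5.282%
Lakeside Capital: (1 + 0.0489/12)^12 − 1 = 5.001%
Cobalt Credit Union: (1 + 0.0451/2)^2 − 1 = 4.561%
The highest effective annual rate is Cedar Capital at 5.282%.

Cedar Capital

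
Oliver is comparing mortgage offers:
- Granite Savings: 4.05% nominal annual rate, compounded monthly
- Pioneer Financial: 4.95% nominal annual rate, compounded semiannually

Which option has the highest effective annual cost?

Pioneer Financial

Granite Savings: (1 + 0.0405/12)^12 − 1 = 4.126%
Pioneer Financial: (1 + 0.0495/2)^2 − 1 = 5.011%
The highest effective annual rate is Pioneer Financial at 5.011%.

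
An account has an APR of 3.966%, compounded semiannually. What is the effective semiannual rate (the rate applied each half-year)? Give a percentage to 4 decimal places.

With a nominal annual rate compounded semiannually, the periodic rate is the nominal rate divided by 2.
i = 0.03966 / 2 = 0.0198300 = 1.9830%.

1.9830%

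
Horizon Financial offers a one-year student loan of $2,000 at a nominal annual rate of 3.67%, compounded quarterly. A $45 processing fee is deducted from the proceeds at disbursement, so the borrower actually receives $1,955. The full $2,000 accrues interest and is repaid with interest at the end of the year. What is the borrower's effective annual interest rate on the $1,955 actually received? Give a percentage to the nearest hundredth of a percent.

Amount owed after one year: 2,000 × (1 + 0.0367/4)^4 = 2,000 × 1.037208 = $2,074.42.
Effective rate on net proceeds: 2,074.42 / 1,955 − 1 = 0.061083 = 6.11%.

6.11%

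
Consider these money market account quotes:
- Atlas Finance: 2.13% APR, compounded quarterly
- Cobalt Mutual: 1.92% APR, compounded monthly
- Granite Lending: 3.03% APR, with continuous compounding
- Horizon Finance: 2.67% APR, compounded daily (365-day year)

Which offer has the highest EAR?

Granite Lending

Atlas Finance: (1 + 0.0213/4)^4 − 1 = 2.147%
Cobalt Mutual: (1 + 0.0192/12)^12 − 1 = 1.937%
Granite Lending: e^0.0303 − 1 = 3.076%
Horizon Finance: (1 + 0.0267/365)^365 − 1 = 2.706%
The highest effective annual rate is Granite Lending at 3.076%.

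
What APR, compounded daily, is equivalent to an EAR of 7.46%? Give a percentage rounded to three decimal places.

7.196%

(1 + r/365)^365 − 1 = 0.0746, so 1 + r/365 = 1.0746^(1/365).
r/365 = 0.000197, so r = 0.071956 = 7.196%.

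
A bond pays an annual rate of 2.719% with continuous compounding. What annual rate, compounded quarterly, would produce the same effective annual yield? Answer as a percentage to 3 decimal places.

EAR under continuous compounding: e^0.02719 − 1 = 0.027563.
Solve (1 + r/4)^4 = 1.027563: r/4 = 1.027563^(1/4) − 1 = 0.006821, so r = 0.027283 = 2.728%.

2.728%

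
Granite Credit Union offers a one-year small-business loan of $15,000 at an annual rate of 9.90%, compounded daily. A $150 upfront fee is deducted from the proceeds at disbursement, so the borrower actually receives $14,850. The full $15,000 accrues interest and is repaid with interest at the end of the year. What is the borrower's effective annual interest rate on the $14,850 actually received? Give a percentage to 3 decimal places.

11.520%

Amount owed after one year: 15,000 × (1 + 0.0990/365)^365 = 15,000 × 1.104051 = $16,560.77.
Effective rate on net proceeds: 16,560.77 / 14,850 − 1 = 0.115204 = 11.520%.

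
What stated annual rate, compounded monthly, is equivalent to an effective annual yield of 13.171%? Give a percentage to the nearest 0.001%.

12.437%

(1 + r/12)^12 − 1 = 0.13171, so 1 + r/12 = 1.13171^(1/12).
r/12 = 0.010364, so r = 0.124370 = 12.437%.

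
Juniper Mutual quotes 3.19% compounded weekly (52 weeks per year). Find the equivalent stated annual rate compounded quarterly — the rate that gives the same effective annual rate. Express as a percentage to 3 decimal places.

EAR = (1 + 0.0319/52)^52 − 1 = 0.032404.
Solve (1 + r/4)^4 = 1.032404: r/4 = 1.032404^(1/4) − 1 = 0.008004, so r = 0.032018 = 3.202%.

3.202%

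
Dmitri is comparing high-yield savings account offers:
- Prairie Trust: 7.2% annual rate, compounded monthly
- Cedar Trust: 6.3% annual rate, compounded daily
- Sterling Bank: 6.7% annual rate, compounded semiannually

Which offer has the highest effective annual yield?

Prairie Trust

Prairie Trust: (1 + 0.072/12)^12 − 1 = 7.442%
Cedar Trust: (1 + 0.063/365)^365 − 1 = 6.502%
Sterling Bank: (1 + 0.067/2)^2 − 1 = 6.812%
The highest effective annual rate is Prairie Trust at 7.442%.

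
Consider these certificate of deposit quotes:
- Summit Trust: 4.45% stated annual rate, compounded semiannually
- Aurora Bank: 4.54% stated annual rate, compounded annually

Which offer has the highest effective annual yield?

Summit Trust: (1 + 0.0445/2)^2 − 1 = 4.500%
Aurora Bank: compounded annually, EAR = 4.540%
The highest effective annual rate is Aurora Bank at 4.540%.

Aurora Bank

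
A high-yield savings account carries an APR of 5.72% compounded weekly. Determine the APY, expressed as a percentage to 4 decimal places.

5.8834%

EAR = (1 + 0.0572/52)^52 − 1.
= 1.058834 − 1 = 5.8834%.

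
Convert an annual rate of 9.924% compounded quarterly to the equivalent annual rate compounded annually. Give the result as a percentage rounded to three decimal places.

EAR = (1 + 0.09924/4)^4 − 1 = 0.102995.
Compounded annually, the equivalent nominal rate is the EAR itself: 10.299%.

10.299%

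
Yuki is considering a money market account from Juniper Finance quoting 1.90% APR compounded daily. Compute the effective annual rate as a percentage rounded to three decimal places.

1.918%

EAR = (1 + 0.0190/365)^365 − 1.
= 1.019181 − 1 = 1.918%.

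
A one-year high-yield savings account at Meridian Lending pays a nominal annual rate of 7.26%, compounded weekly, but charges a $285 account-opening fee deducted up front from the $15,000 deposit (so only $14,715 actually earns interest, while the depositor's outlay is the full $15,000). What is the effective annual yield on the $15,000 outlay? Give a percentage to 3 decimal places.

5.482%

Value after one year: 14,715 × (1 + 0.0726/52)^52 = 14,715 × 1.075246 = $15,822.24.
Effective yield on the $15,000 outlay: 15,822.24 / 15,000 − 1 = 0.054816 = 5.482%.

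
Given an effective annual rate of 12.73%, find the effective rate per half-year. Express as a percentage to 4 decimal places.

6.1744%

The per-half-year rate i satisfies (1 + i)^2 = 1 + 0.1273.
i = 1.1273^(1/2) − 1 = 0.0617438 = 6.1744%.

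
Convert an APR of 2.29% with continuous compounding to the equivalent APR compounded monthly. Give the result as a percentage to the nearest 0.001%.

EAR under continuous compounding: e^0.0229 − 1 = 0.023164.
Solve (1 + r/12)^12 = 1.023164: r/12 = 1.023164^(1/12) − 1 = 0.001910, so r = 0.022922 = 2.292%.

2.292%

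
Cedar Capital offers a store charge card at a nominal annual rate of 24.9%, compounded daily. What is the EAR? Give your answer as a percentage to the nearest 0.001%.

28.263%

EAR = (1 + 0.249/365)^365 − 1.
= (1 + 0.000682)^365 − 1 = 1.282633 − 1 = 28.263%.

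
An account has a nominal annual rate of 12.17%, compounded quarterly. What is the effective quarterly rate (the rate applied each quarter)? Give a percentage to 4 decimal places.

With a nominal annual rate compounded quarterly, the periodic rate is the nominal rate divided by 4.
i = 0.1217 / 4 = 0.0304250 = 3.0425%.

3.0425%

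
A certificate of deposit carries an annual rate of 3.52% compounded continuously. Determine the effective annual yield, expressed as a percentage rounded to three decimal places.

3.583%

With continuous compounding, EAR = e^0.0352 − 1.
e^0.0352 = 1.035827, so EAR = 0.035827 = 3.583%.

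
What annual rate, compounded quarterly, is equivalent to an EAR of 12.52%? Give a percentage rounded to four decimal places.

11.9717%

(1 + r/4)^4 − 1 = 0.1252, so 1 + r/4 = 1.1252^(1/4).
r/4 = 0.029929, so r = 0.119717 = 11.9717%.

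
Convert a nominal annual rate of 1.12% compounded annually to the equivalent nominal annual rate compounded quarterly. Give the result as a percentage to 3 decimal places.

Compounded annually, EAR = nominal = 0.011200.
Solve (1 + r/4)^4 = 1.011200: r/4 = 1.011200^(1/4) − 1 = 0.002788, so r = 0.011153 = 1.115%.

1.115%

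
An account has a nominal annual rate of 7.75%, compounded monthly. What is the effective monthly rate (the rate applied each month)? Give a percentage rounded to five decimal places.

With a nominal annual rate compounded monthly, the periodic rate is the nominal rate divided by 12.
i = 0.0775 / 12 = 0.0064583 = 0.64583%.

0.64583%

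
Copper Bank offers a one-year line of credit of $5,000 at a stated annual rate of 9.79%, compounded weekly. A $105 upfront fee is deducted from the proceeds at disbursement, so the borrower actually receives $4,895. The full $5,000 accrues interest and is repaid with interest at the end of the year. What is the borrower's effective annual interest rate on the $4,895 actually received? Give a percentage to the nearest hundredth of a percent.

12.64%

Amount owed after one year: 5,000 × (1 + 0.0979/52)^52 = 5,000 × 1.102751 = $5,513.75.
Effective rate on net proceeds: 5,513.75 / 4,895 − 1 = 0.126406 = 12.64%.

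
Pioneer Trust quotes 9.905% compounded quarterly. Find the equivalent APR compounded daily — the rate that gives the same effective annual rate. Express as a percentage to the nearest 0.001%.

EAR = (1 + 0.09905/4)^4 − 1 = 0.102790.
Solve (1 + r/365)^365 = 1.102790: r/365 = 1.102790^(1/365) − 1 = 0.000268, so r = 0.097857 = 9.786%.

9.786%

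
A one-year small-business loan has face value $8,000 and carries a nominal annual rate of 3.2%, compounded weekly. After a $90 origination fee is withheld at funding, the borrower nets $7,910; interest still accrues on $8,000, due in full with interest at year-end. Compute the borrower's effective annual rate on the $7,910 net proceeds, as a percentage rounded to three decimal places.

4.426%

Amount owed after one year: 8,000 × (1 + 0.032/52)^52 = 8,000 × 1.032507 = $8,260.06.
Effective rate on net proceeds: 8,260.06 / 7,910 − 1 = 0.044255 = 4.426%.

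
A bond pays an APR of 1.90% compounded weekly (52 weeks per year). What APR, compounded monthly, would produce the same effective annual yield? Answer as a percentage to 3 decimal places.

1.901%

EAR = (1 + 0.0190/52)^52 − 1 = 0.019178.
Solve (1 + r/12)^12 = 1.019178: r/12 = 1.019178^(1/12) − 1 = 0.001584, so r = 0.019012 = 1.901%.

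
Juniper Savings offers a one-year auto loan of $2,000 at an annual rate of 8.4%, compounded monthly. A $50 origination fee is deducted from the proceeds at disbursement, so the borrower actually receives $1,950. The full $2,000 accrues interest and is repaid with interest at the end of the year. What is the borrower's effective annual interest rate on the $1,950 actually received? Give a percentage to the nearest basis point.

11.52%

Amount owed after one year: 2,000 × (1 + 0.084/12)^12 = 2,000 × 1.087311 = $2,174.62.
Effective rate on net proceeds: 2,174.62 / 1,950 − 1 = 0.115190 = 11.52%.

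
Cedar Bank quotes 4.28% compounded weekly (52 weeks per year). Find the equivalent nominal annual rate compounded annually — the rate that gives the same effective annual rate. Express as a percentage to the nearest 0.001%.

4.371%

EAR = (1 + 0.0428/52)^52 − 1 = 0.043711.
Compounded annually, the equivalent nominal rate is the EAR itself: 4.371%.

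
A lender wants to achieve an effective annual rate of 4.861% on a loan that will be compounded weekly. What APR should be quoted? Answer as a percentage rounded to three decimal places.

4.749%

(1 + r/52)^52 − 1 = 0.04861, so 1 + r/52 = 1.04861^(1/52).
r/52 = 0.000913, so r = 0.047487 = 4.749%.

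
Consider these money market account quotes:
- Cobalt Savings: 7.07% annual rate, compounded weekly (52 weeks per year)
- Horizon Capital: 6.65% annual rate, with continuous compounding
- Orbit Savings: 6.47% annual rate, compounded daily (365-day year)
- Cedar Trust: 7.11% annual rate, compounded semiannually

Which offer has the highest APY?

Cobalt Savings

Cobalt Savings: (1 + 0.0707/52)^52 − 1 = 7.321%
Horizon Capital: e^0.0665 − 1 = 6.876%
Orbit Savings: (1 + 0.0647/365)^365 − 1 = 6.683%
Cedar Trust: (1 + 0.0711/2)^2 − 1 = 7.236%
The highest effective annual rate is Cobalt Savings at 7.321%.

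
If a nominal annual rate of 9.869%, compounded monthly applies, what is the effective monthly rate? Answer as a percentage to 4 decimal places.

0.8224%

With a nominal annual rate compounded monthly, the periodic rate is the nominal rate divided by 12.
i = 0.09869 / 12 = 0.0082242 = 0.8224%.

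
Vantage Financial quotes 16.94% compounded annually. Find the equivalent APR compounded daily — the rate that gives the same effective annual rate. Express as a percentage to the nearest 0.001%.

15.652%

Compounded annually, EAR = nominal = 0.169400.
Solve (1 + r/365)^365 = 1.169400: r/365 = 1.169400^(1/365) − 1 = 0.000429, so r = 0.156524 = 15.652%.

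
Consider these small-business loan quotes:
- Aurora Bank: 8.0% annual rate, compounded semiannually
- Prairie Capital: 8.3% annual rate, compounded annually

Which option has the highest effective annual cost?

Prairie Capital

Aurora Bank: (1 + 0.080/2)^2 − 1 = 8.160%
Prairie Capital: compounded annually, EAR = 8.300%
The highest effective annual rate is Prairie Capital at 8.300%.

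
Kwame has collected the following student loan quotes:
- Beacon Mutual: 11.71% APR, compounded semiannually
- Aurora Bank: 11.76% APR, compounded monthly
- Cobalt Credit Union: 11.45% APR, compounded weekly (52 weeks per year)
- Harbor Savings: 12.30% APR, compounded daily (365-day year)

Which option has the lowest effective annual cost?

Beacon Mutual

Beacon Mutual: (1 + 0.1171/2)^2 − 1 = 12.053%
Aurora Bank: (1 + 0.1176/12)^12 − 1 = 12.415%
Cobalt Credit Union: (1 + 0.1145/52)^52 − 1 = 12.117%
Harbor Savings: (1 + 0.1230/365)^365 − 1 = 13.086%
The lowest effective annual rate is Beacon Mutual at 12.053%.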